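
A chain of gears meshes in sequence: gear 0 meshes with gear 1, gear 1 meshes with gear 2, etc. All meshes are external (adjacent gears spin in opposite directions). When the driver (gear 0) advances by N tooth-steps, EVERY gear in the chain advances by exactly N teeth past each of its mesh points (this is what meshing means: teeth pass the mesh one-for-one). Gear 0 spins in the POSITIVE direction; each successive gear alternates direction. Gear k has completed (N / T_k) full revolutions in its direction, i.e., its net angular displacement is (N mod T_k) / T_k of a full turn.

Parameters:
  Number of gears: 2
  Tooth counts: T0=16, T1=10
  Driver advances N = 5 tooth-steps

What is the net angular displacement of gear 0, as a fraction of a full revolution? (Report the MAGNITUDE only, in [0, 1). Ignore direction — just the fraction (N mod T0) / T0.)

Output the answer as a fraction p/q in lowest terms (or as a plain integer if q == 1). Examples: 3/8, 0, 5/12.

Chain of 2 gears, tooth counts: [16, 10]
  gear 0: T0=16, direction=positive, advance = 5 mod 16 = 5 teeth = 5/16 turn
  gear 1: T1=10, direction=negative, advance = 5 mod 10 = 5 teeth = 5/10 turn
Gear 0: 5 mod 16 = 5
Fraction = 5 / 16 = 5/16 (gcd(5,16)=1) = 5/16

Answer: 5/16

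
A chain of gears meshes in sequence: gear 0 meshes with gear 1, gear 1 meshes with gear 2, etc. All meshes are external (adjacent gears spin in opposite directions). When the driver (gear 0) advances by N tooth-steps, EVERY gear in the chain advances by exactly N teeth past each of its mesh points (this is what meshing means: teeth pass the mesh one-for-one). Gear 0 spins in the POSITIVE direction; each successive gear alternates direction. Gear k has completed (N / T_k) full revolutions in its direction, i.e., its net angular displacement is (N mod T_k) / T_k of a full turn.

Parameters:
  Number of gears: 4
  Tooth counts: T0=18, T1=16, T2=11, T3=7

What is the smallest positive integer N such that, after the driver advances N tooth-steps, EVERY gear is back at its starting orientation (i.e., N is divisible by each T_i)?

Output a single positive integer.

Answer: 11088

Derivation:
Gear k returns to start when N is a multiple of T_k.
All gears at start simultaneously when N is a common multiple of [18, 16, 11, 7]; the smallest such N is lcm(18, 16, 11, 7).
Start: lcm = T0 = 18
Fold in T1=16: gcd(18, 16) = 2; lcm(18, 16) = 18 * 16 / 2 = 288 / 2 = 144
Fold in T2=11: gcd(144, 11) = 1; lcm(144, 11) = 144 * 11 / 1 = 1584 / 1 = 1584
Fold in T3=7: gcd(1584, 7) = 1; lcm(1584, 7) = 1584 * 7 / 1 = 11088 / 1 = 11088
Full cycle length = 11088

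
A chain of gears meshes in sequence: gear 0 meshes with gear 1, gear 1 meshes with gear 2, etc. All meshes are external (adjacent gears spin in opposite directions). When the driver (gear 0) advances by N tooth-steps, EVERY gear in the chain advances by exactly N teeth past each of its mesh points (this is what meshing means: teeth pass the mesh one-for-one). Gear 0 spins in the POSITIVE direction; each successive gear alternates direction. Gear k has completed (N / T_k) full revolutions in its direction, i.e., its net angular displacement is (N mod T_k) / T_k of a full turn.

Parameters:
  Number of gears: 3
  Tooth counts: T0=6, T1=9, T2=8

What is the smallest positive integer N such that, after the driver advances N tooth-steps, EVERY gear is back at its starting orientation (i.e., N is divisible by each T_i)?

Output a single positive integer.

Gear k returns to start when N is a multiple of T_k.
All gears at start simultaneously when N is a common multiple of [6, 9, 8]; the smallest such N is lcm(6, 9, 8).
Start: lcm = T0 = 6
Fold in T1=9: gcd(6, 9) = 3; lcm(6, 9) = 6 * 9 / 3 = 54 / 3 = 18
Fold in T2=8: gcd(18, 8) = 2; lcm(18, 8) = 18 * 8 / 2 = 144 / 2 = 72
Full cycle length = 72

Answer: 72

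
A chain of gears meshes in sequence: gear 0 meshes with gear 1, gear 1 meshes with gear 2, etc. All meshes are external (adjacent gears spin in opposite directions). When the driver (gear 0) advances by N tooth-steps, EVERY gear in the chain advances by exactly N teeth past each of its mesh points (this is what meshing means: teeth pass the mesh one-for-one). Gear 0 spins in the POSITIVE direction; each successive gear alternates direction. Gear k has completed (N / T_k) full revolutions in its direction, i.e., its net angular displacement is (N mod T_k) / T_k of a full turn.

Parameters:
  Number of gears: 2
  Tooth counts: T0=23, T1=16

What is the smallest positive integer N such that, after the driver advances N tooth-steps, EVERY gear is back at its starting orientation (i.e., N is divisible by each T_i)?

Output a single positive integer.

Gear k returns to start when N is a multiple of T_k.
All gears at start simultaneously when N is a common multiple of [23, 16]; the smallest such N is lcm(23, 16).
Start: lcm = T0 = 23
Fold in T1=16: gcd(23, 16) = 1; lcm(23, 16) = 23 * 16 / 1 = 368 / 1 = 368
Full cycle length = 368

Answer: 368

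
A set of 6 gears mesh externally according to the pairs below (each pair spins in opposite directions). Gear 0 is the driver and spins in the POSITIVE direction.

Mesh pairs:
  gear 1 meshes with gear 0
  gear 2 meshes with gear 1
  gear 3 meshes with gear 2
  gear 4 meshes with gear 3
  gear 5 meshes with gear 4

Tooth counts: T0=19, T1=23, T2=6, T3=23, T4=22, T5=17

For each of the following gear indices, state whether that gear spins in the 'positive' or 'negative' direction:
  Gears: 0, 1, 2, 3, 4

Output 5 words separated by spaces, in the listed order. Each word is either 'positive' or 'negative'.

Gear 0 (driver): positive (depth 0)
  gear 1: meshes with gear 0 -> depth 1 -> negative (opposite of gear 0)
  gear 2: meshes with gear 1 -> depth 2 -> positive (opposite of gear 1)
  gear 3: meshes with gear 2 -> depth 3 -> negative (opposite of gear 2)
  gear 4: meshes with gear 3 -> depth 4 -> positive (opposite of gear 3)
  gear 5: meshes with gear 4 -> depth 5 -> negative (opposite of gear 4)
Queried indices 0, 1, 2, 3, 4 -> positive, negative, positive, negative, positive

Answer: positive negative positive negative positive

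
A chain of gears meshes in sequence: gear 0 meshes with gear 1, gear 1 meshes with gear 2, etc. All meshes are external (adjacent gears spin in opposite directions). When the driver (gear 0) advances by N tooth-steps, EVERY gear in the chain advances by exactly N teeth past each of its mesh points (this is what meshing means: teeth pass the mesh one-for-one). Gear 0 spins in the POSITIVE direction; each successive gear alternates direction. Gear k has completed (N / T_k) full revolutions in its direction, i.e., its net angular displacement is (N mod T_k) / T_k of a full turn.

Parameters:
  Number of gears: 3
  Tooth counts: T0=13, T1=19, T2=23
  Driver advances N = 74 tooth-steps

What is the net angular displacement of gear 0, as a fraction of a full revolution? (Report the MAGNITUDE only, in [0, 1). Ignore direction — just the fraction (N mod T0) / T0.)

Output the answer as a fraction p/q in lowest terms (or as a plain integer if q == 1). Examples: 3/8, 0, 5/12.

Chain of 3 gears, tooth counts: [13, 19, 23]
  gear 0: T0=13, direction=positive, advance = 74 mod 13 = 9 teeth = 9/13 turn
  gear 1: T1=19, direction=negative, advance = 74 mod 19 = 17 teeth = 17/19 turn
  gear 2: T2=23, direction=positive, advance = 74 mod 23 = 5 teeth = 5/23 turn
Gear 0: 74 mod 13 = 9
Fraction = 9 / 13 = 9/13 (gcd(9,13)=1) = 9/13

Answer: 9/13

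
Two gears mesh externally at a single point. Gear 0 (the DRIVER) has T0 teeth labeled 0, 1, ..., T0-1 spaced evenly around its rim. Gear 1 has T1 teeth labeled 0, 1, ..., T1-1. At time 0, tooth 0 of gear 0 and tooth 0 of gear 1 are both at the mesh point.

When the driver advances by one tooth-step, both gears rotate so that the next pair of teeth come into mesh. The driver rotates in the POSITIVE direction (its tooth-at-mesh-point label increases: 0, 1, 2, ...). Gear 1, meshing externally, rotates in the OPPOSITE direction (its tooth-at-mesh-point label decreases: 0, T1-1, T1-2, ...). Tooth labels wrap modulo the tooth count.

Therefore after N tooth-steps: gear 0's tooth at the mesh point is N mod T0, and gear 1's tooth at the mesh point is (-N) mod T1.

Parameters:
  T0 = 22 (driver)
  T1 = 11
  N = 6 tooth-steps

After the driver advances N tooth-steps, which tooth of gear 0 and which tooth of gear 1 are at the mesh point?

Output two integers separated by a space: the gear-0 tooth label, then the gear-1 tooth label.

Answer: 6 5

Derivation:
Gear 0 (driver, T0=22): tooth at mesh = N mod T0
  6 = 0 * 22 + 6, so 6 mod 22 = 6
  gear 0 tooth = 6
Gear 1 (driven, T1=11): tooth at mesh = (-N) mod T1
  6 = 0 * 11 + 6, so 6 mod 11 = 6
  (-6) mod 11 = (-6) mod 11 = 11 - 6 = 5
Mesh after 6 steps: gear-0 tooth 6 meets gear-1 tooth 5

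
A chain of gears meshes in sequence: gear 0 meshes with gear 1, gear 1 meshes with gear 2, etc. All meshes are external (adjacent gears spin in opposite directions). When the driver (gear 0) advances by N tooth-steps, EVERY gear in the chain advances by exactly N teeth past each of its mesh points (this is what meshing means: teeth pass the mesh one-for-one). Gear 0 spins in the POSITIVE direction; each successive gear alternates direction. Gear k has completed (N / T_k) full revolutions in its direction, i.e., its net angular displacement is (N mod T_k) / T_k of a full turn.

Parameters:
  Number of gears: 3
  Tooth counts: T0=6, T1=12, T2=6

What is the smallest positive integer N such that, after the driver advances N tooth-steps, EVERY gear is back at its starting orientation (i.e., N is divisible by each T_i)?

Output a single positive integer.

Answer: 12

Derivation:
Gear k returns to start when N is a multiple of T_k.
All gears at start simultaneously when N is a common multiple of [6, 12, 6]; the smallest such N is lcm(6, 12, 6).
Start: lcm = T0 = 6
Fold in T1=12: gcd(6, 12) = 6; lcm(6, 12) = 6 * 12 / 6 = 72 / 6 = 12
Fold in T2=6: gcd(12, 6) = 6; lcm(12, 6) = 12 * 6 / 6 = 72 / 6 = 12
Full cycle length = 12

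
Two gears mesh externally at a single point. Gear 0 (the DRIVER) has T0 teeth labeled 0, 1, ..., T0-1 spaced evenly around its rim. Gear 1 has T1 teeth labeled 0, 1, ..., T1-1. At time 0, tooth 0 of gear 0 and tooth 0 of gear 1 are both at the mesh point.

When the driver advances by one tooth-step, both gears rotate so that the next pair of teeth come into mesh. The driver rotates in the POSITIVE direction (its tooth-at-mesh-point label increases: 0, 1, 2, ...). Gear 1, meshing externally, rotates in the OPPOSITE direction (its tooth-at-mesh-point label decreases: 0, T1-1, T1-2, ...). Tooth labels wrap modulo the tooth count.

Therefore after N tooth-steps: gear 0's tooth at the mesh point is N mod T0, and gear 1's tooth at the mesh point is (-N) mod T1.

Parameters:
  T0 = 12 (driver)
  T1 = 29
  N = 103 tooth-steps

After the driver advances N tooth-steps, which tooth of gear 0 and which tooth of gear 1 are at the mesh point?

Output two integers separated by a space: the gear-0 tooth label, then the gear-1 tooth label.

Gear 0 (driver, T0=12): tooth at mesh = N mod T0
  103 = 8 * 12 + 7, so 103 mod 12 = 7
  gear 0 tooth = 7
Gear 1 (driven, T1=29): tooth at mesh = (-N) mod T1
  103 = 3 * 29 + 16, so 103 mod 29 = 16
  (-103) mod 29 = (-16) mod 29 = 29 - 16 = 13
Mesh after 103 steps: gear-0 tooth 7 meets gear-1 tooth 13

Answer: 7 13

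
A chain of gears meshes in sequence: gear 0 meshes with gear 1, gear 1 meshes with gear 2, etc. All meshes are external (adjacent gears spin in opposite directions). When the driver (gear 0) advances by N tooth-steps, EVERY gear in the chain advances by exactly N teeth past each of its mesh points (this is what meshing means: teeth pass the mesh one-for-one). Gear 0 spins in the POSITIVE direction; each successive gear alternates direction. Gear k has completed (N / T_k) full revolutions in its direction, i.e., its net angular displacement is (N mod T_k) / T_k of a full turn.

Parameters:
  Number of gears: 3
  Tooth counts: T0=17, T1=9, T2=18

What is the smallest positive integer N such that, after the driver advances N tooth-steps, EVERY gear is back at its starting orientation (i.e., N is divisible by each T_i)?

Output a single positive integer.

Gear k returns to start when N is a multiple of T_k.
All gears at start simultaneously when N is a common multiple of [17, 9, 18]; the smallest such N is lcm(17, 9, 18).
Start: lcm = T0 = 17
Fold in T1=9: gcd(17, 9) = 1; lcm(17, 9) = 17 * 9 / 1 = 153 / 1 = 153
Fold in T2=18: gcd(153, 18) = 9; lcm(153, 18) = 153 * 18 / 9 = 2754 / 9 = 306
Full cycle length = 306

Answer: 306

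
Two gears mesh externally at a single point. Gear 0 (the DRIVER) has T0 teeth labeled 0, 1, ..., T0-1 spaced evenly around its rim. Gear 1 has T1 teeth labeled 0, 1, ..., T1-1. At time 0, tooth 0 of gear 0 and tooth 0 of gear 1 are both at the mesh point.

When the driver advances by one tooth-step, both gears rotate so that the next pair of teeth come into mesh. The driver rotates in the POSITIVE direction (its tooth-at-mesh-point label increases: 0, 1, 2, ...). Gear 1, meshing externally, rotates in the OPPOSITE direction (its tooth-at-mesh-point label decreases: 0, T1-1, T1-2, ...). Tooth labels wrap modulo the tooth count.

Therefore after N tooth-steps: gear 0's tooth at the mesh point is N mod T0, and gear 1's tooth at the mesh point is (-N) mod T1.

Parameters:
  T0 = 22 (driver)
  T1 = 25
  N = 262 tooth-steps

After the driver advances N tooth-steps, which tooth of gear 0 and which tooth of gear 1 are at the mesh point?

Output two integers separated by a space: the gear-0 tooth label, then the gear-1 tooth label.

Answer: 20 13

Derivation:
Gear 0 (driver, T0=22): tooth at mesh = N mod T0
  262 = 11 * 22 + 20, so 262 mod 22 = 20
  gear 0 tooth = 20
Gear 1 (driven, T1=25): tooth at mesh = (-N) mod T1
  262 = 10 * 25 + 12, so 262 mod 25 = 12
  (-262) mod 25 = (-12) mod 25 = 25 - 12 = 13
Mesh after 262 steps: gear-0 tooth 20 meets gear-1 tooth 13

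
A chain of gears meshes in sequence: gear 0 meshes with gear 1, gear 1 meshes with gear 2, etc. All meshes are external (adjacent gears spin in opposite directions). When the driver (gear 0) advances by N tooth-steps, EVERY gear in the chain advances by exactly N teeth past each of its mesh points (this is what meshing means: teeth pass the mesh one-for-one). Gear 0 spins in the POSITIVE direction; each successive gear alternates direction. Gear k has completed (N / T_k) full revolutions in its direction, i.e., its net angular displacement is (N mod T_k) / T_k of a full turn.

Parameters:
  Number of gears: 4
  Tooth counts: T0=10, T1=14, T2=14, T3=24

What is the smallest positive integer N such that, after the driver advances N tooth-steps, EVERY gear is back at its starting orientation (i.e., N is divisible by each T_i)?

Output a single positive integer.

Gear k returns to start when N is a multiple of T_k.
All gears at start simultaneously when N is a common multiple of [10, 14, 14, 24]; the smallest such N is lcm(10, 14, 14, 24).
Start: lcm = T0 = 10
Fold in T1=14: gcd(10, 14) = 2; lcm(10, 14) = 10 * 14 / 2 = 140 / 2 = 70
Fold in T2=14: gcd(70, 14) = 14; lcm(70, 14) = 70 * 14 / 14 = 980 / 14 = 70
Fold in T3=24: gcd(70, 24) = 2; lcm(70, 24) = 70 * 24 / 2 = 1680 / 2 = 840
Full cycle length = 840

Answer: 840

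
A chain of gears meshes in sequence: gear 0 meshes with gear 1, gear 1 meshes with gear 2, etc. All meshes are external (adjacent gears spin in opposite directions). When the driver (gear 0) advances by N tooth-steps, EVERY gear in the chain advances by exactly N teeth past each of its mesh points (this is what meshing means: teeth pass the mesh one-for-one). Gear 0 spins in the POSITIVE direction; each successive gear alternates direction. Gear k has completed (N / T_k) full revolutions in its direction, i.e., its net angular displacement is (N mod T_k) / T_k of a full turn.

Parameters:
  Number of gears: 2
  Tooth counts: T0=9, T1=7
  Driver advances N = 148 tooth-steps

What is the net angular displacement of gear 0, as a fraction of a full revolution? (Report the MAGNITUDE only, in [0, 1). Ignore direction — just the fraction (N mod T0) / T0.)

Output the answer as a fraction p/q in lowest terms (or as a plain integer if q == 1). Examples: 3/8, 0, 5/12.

Chain of 2 gears, tooth counts: [9, 7]
  gear 0: T0=9, direction=positive, advance = 148 mod 9 = 4 teeth = 4/9 turn
  gear 1: T1=7, direction=negative, advance = 148 mod 7 = 1 teeth = 1/7 turn
Gear 0: 148 mod 9 = 4
Fraction = 4 / 9 = 4/9 (gcd(4,9)=1) = 4/9

Answer: 4/9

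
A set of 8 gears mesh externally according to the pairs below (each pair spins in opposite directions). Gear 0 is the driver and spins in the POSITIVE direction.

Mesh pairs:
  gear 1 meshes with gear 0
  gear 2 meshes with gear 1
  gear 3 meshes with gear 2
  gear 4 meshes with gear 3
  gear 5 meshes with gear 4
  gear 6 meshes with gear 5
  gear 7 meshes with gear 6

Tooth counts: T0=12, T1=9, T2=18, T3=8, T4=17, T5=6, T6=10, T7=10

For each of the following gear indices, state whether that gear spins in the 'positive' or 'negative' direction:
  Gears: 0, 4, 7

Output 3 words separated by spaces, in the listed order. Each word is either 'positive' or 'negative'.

Gear 0 (driver): positive (depth 0)
  gear 1: meshes with gear 0 -> depth 1 -> negative (opposite of gear 0)
  gear 2: meshes with gear 1 -> depth 2 -> positive (opposite of gear 1)
  gear 3: meshes with gear 2 -> depth 3 -> negative (opposite of gear 2)
  gear 4: meshes with gear 3 -> depth 4 -> positive (opposite of gear 3)
  gear 5: meshes with gear 4 -> depth 5 -> negative (opposite of gear 4)
  gear 6: meshes with gear 5 -> depth 6 -> positive (opposite of gear 5)
  gear 7: meshes with gear 6 -> depth 7 -> negative (opposite of gear 6)
Queried indices 0, 4, 7 -> positive, positive, negative

Answer: positive positive negative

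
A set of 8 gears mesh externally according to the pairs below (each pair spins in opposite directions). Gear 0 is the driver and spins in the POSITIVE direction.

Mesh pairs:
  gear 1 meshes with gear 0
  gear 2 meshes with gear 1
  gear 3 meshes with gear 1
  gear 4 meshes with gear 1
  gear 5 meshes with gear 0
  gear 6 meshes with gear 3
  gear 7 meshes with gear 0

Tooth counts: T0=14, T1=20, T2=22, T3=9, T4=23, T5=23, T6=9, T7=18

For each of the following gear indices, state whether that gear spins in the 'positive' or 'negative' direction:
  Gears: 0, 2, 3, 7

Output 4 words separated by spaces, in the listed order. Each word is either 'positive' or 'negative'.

Gear 0 (driver): positive (depth 0)
  gear 1: meshes with gear 0 -> depth 1 -> negative (opposite of gear 0)
  gear 2: meshes with gear 1 -> depth 2 -> positive (opposite of gear 1)
  gear 3: meshes with gear 1 -> depth 2 -> positive (opposite of gear 1)
  gear 4: meshes with gear 1 -> depth 2 -> positive (opposite of gear 1)
  gear 5: meshes with gear 0 -> depth 1 -> negative (opposite of gear 0)
  gear 6: meshes with gear 3 -> depth 3 -> negative (opposite of gear 3)
  gear 7: meshes with gear 0 -> depth 1 -> negative (opposite of gear 0)
Queried indices 0, 2, 3, 7 -> positive, positive, positive, negative

Answer: positive positive positive negative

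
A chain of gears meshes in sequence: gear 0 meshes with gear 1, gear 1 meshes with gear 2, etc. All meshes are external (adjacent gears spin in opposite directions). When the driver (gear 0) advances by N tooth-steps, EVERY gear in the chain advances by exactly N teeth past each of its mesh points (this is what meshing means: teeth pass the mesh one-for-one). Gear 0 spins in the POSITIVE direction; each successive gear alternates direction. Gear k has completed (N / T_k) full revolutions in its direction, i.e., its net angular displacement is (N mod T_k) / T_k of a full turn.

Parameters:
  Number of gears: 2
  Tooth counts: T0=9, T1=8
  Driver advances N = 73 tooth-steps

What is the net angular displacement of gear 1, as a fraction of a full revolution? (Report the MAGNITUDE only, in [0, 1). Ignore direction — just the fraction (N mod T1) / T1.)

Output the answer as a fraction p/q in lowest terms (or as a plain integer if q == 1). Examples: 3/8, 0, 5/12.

Answer: 1/8

Derivation:
Chain of 2 gears, tooth counts: [9, 8]
  gear 0: T0=9, direction=positive, advance = 73 mod 9 = 1 teeth = 1/9 turn
  gear 1: T1=8, direction=negative, advance = 73 mod 8 = 1 teeth = 1/8 turn
Gear 1: 73 mod 8 = 1
Fraction = 1 / 8 = 1/8 (gcd(1,8)=1) = 1/8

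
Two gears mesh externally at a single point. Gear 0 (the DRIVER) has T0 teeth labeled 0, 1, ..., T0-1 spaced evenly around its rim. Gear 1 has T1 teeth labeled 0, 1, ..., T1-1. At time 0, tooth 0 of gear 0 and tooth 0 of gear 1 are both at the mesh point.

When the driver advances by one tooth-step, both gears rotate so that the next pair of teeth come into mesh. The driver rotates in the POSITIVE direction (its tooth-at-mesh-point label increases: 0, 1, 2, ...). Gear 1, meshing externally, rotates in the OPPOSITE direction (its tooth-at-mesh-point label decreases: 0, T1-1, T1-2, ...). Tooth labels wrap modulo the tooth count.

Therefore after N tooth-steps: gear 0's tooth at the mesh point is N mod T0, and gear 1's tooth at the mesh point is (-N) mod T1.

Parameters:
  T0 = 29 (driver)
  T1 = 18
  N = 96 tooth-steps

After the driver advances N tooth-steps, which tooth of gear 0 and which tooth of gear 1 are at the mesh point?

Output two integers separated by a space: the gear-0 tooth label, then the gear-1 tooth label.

Answer: 9 12

Derivation:
Gear 0 (driver, T0=29): tooth at mesh = N mod T0
  96 = 3 * 29 + 9, so 96 mod 29 = 9
  gear 0 tooth = 9
Gear 1 (driven, T1=18): tooth at mesh = (-N) mod T1
  96 = 5 * 18 + 6, so 96 mod 18 = 6
  (-96) mod 18 = (-6) mod 18 = 18 - 6 = 12
Mesh after 96 steps: gear-0 tooth 9 meets gear-1 tooth 12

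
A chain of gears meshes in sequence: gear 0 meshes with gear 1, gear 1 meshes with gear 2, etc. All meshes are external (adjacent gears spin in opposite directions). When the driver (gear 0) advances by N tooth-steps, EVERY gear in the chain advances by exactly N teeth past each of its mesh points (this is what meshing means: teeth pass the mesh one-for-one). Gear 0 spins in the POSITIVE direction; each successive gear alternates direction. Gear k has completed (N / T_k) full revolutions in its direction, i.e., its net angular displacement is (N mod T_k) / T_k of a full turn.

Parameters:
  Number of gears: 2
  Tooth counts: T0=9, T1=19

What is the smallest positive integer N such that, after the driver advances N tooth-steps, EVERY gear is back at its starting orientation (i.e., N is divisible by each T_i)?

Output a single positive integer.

Answer: 171

Derivation:
Gear k returns to start when N is a multiple of T_k.
All gears at start simultaneously when N is a common multiple of [9, 19]; the smallest such N is lcm(9, 19).
Start: lcm = T0 = 9
Fold in T1=19: gcd(9, 19) = 1; lcm(9, 19) = 9 * 19 / 1 = 171 / 1 = 171
Full cycle length = 171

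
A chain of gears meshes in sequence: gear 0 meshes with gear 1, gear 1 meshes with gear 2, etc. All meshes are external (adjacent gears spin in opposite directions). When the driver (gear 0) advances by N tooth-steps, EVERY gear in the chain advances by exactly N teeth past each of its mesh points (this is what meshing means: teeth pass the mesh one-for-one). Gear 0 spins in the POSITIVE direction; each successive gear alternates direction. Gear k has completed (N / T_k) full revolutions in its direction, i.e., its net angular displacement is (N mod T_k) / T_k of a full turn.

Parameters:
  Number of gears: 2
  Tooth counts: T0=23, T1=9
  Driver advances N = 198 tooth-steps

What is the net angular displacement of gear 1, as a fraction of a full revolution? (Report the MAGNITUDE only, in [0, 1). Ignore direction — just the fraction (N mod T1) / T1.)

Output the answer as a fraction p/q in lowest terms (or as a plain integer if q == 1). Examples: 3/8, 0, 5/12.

Answer: 0

Derivation:
Chain of 2 gears, tooth counts: [23, 9]
  gear 0: T0=23, direction=positive, advance = 198 mod 23 = 14 teeth = 14/23 turn
  gear 1: T1=9, direction=negative, advance = 198 mod 9 = 0 teeth = 0/9 turn
Gear 1: 198 mod 9 = 0
Fraction = 0 / 9 = 0/1 (gcd(0,9)=9) = 0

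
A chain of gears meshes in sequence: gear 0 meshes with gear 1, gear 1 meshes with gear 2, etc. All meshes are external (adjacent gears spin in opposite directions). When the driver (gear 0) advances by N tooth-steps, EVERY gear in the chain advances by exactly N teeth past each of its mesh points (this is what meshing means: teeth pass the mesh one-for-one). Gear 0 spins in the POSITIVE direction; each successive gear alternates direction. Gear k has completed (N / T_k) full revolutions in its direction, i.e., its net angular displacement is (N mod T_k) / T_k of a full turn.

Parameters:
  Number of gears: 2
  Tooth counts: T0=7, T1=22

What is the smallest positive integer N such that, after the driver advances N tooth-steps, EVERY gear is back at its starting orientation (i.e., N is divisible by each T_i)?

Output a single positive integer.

Gear k returns to start when N is a multiple of T_k.
All gears at start simultaneously when N is a common multiple of [7, 22]; the smallest such N is lcm(7, 22).
Start: lcm = T0 = 7
Fold in T1=22: gcd(7, 22) = 1; lcm(7, 22) = 7 * 22 / 1 = 154 / 1 = 154
Full cycle length = 154

Answer: 154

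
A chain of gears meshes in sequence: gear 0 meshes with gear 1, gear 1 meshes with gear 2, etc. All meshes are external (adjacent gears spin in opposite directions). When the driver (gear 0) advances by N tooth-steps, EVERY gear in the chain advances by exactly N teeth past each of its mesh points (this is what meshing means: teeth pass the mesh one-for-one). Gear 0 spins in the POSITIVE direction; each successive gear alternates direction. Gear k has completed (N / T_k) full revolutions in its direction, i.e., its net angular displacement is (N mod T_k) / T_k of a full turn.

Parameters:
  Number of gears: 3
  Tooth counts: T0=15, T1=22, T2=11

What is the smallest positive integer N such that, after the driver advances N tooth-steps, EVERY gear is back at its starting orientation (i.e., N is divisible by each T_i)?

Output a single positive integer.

Gear k returns to start when N is a multiple of T_k.
All gears at start simultaneously when N is a common multiple of [15, 22, 11]; the smallest such N is lcm(15, 22, 11).
Start: lcm = T0 = 15
Fold in T1=22: gcd(15, 22) = 1; lcm(15, 22) = 15 * 22 / 1 = 330 / 1 = 330
Fold in T2=11: gcd(330, 11) = 11; lcm(330, 11) = 330 * 11 / 11 = 3630 / 11 = 330
Full cycle length = 330

Answer: 330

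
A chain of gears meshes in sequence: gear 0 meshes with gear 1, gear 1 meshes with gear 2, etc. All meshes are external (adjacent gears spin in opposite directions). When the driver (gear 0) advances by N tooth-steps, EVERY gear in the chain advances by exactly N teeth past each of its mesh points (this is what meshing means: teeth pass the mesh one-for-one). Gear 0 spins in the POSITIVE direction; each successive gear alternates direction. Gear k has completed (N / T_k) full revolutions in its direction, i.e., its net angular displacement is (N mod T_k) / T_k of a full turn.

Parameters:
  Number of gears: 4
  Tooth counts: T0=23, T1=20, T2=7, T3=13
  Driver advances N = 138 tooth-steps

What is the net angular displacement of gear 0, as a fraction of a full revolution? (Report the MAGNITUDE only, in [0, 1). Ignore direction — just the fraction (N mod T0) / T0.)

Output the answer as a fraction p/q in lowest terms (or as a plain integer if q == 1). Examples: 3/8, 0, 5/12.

Answer: 0

Derivation:
Chain of 4 gears, tooth counts: [23, 20, 7, 13]
  gear 0: T0=23, direction=positive, advance = 138 mod 23 = 0 teeth = 0/23 turn
  gear 1: T1=20, direction=negative, advance = 138 mod 20 = 18 teeth = 18/20 turn
  gear 2: T2=7, direction=positive, advance = 138 mod 7 = 5 teeth = 5/7 turn
  gear 3: T3=13, direction=negative, advance = 138 mod 13 = 8 teeth = 8/13 turn
Gear 0: 138 mod 23 = 0
Fraction = 0 / 23 = 0/1 (gcd(0,23)=23) = 0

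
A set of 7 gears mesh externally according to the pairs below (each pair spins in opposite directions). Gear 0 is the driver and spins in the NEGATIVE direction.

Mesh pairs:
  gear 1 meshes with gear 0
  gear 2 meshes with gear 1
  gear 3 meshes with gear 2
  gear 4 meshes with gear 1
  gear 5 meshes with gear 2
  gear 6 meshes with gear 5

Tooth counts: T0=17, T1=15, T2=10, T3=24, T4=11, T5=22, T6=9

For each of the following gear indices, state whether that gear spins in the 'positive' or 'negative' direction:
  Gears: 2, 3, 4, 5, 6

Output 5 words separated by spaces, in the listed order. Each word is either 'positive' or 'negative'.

Gear 0 (driver): negative (depth 0)
  gear 1: meshes with gear 0 -> depth 1 -> positive (opposite of gear 0)
  gear 2: meshes with gear 1 -> depth 2 -> negative (opposite of gear 1)
  gear 3: meshes with gear 2 -> depth 3 -> positive (opposite of gear 2)
  gear 4: meshes with gear 1 -> depth 2 -> negative (opposite of gear 1)
  gear 5: meshes with gear 2 -> depth 3 -> positive (opposite of gear 2)
  gear 6: meshes with gear 5 -> depth 4 -> negative (opposite of gear 5)
Queried indices 2, 3, 4, 5, 6 -> negative, positive, negative, positive, negative

Answer: negative positive negative positive negative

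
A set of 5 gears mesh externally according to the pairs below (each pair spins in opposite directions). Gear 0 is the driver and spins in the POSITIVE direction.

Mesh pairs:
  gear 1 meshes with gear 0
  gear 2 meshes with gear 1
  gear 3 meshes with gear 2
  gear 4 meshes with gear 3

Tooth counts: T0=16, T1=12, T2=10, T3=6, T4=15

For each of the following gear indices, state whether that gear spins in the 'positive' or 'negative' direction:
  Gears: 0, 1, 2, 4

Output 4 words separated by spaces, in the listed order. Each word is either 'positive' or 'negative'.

Answer: positive negative positive positive

Derivation:
Gear 0 (driver): positive (depth 0)
  gear 1: meshes with gear 0 -> depth 1 -> negative (opposite of gear 0)
  gear 2: meshes with gear 1 -> depth 2 -> positive (opposite of gear 1)
  gear 3: meshes with gear 2 -> depth 3 -> negative (opposite of gear 2)
  gear 4: meshes with gear 3 -> depth 4 -> positive (opposite of gear 3)
Queried indices 0, 1, 2, 4 -> positive, negative, positive, positive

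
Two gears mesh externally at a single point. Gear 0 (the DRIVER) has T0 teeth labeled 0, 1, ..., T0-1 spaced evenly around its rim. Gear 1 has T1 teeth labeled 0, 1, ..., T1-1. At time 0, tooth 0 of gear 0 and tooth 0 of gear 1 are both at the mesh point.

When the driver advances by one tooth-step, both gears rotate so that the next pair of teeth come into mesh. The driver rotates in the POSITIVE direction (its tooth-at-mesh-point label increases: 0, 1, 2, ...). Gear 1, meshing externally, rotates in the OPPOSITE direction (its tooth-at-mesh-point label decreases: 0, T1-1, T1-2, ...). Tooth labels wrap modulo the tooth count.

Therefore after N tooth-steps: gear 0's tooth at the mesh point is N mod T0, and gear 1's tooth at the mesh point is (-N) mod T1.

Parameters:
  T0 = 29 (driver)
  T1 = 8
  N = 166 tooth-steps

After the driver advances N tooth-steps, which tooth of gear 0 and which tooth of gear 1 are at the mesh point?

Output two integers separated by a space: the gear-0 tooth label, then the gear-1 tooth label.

Answer: 21 2

Derivation:
Gear 0 (driver, T0=29): tooth at mesh = N mod T0
  166 = 5 * 29 + 21, so 166 mod 29 = 21
  gear 0 tooth = 21
Gear 1 (driven, T1=8): tooth at mesh = (-N) mod T1
  166 = 20 * 8 + 6, so 166 mod 8 = 6
  (-166) mod 8 = (-6) mod 8 = 8 - 6 = 2
Mesh after 166 steps: gear-0 tooth 21 meets gear-1 tooth 2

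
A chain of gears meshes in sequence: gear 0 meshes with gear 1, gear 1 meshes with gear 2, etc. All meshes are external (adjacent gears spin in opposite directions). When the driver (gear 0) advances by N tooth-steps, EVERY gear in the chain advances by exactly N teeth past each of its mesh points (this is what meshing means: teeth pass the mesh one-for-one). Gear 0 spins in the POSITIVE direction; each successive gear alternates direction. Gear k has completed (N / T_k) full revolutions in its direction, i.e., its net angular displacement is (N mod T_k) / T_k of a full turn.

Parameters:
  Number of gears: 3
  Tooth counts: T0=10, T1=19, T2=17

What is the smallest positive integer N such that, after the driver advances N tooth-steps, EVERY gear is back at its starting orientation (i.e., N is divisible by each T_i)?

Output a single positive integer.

Gear k returns to start when N is a multiple of T_k.
All gears at start simultaneously when N is a common multiple of [10, 19, 17]; the smallest such N is lcm(10, 19, 17).
Start: lcm = T0 = 10
Fold in T1=19: gcd(10, 19) = 1; lcm(10, 19) = 10 * 19 / 1 = 190 / 1 = 190
Fold in T2=17: gcd(190, 17) = 1; lcm(190, 17) = 190 * 17 / 1 = 3230 / 1 = 3230
Full cycle length = 3230

Answer: 3230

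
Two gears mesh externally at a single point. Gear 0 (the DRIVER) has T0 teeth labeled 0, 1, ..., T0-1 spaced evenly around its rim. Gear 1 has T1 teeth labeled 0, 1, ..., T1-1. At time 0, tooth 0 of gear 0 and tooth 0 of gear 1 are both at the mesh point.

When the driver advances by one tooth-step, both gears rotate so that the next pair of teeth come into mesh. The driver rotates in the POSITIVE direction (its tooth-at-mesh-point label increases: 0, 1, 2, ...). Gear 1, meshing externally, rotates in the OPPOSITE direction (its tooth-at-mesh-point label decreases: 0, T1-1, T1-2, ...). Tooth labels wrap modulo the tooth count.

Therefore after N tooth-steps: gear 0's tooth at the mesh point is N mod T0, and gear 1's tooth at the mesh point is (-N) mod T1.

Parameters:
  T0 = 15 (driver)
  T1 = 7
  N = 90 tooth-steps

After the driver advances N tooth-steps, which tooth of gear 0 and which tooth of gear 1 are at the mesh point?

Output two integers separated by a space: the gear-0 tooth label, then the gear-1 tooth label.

Answer: 0 1

Derivation:
Gear 0 (driver, T0=15): tooth at mesh = N mod T0
  90 = 6 * 15 + 0, so 90 mod 15 = 0
  gear 0 tooth = 0
Gear 1 (driven, T1=7): tooth at mesh = (-N) mod T1
  90 = 12 * 7 + 6, so 90 mod 7 = 6
  (-90) mod 7 = (-6) mod 7 = 7 - 6 = 1
Mesh after 90 steps: gear-0 tooth 0 meets gear-1 tooth 1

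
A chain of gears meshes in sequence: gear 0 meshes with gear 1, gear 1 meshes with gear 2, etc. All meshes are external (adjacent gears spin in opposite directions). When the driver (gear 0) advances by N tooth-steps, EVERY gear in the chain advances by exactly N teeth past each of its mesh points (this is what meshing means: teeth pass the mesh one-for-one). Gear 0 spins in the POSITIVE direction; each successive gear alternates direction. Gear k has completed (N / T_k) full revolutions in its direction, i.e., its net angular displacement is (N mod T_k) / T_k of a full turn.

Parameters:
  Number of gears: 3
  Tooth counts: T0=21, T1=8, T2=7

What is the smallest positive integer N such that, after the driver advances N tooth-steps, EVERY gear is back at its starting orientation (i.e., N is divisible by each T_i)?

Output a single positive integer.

Answer: 168

Derivation:
Gear k returns to start when N is a multiple of T_k.
All gears at start simultaneously when N is a common multiple of [21, 8, 7]; the smallest such N is lcm(21, 8, 7).
Start: lcm = T0 = 21
Fold in T1=8: gcd(21, 8) = 1; lcm(21, 8) = 21 * 8 / 1 = 168 / 1 = 168
Fold in T2=7: gcd(168, 7) = 7; lcm(168, 7) = 168 * 7 / 7 = 1176 / 7 = 168
Full cycle length = 168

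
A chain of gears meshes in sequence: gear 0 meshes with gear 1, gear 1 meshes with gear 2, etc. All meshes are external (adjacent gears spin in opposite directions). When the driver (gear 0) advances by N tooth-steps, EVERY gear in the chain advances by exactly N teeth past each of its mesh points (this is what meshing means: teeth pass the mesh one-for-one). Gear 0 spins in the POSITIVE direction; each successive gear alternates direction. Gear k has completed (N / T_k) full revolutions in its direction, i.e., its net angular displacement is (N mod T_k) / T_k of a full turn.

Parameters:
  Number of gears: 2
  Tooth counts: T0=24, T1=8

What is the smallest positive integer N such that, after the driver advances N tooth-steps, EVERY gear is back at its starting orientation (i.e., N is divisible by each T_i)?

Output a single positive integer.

Gear k returns to start when N is a multiple of T_k.
All gears at start simultaneously when N is a common multiple of [24, 8]; the smallest such N is lcm(24, 8).
Start: lcm = T0 = 24
Fold in T1=8: gcd(24, 8) = 8; lcm(24, 8) = 24 * 8 / 8 = 192 / 8 = 24
Full cycle length = 24

Answer: 24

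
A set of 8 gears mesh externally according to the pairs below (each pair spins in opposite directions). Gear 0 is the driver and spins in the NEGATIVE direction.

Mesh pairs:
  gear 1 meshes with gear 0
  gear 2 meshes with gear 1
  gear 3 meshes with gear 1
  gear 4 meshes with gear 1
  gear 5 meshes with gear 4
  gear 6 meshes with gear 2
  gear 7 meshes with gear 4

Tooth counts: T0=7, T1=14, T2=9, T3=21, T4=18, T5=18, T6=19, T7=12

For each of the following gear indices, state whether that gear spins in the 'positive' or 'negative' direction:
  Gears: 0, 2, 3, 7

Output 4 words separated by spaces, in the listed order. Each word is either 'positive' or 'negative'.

Gear 0 (driver): negative (depth 0)
  gear 1: meshes with gear 0 -> depth 1 -> positive (opposite of gear 0)
  gear 2: meshes with gear 1 -> depth 2 -> negative (opposite of gear 1)
  gear 3: meshes with gear 1 -> depth 2 -> negative (opposite of gear 1)
  gear 4: meshes with gear 1 -> depth 2 -> negative (opposite of gear 1)
  gear 5: meshes with gear 4 -> depth 3 -> positive (opposite of gear 4)
  gear 6: meshes with gear 2 -> depth 3 -> positive (opposite of gear 2)
  gear 7: meshes with gear 4 -> depth 3 -> positive (opposite of gear 4)
Queried indices 0, 2, 3, 7 -> negative, negative, negative, positive

Answer: negative negative negative positive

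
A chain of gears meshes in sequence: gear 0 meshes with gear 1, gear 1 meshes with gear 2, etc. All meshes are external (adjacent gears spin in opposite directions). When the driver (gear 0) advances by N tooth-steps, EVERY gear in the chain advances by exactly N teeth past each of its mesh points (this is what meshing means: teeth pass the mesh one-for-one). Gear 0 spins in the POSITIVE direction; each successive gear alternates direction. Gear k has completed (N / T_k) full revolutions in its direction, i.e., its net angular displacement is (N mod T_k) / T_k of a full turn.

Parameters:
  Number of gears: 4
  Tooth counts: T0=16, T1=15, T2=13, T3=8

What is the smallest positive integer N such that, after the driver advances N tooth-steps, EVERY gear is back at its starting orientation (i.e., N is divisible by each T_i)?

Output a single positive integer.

Gear k returns to start when N is a multiple of T_k.
All gears at start simultaneously when N is a common multiple of [16, 15, 13, 8]; the smallest such N is lcm(16, 15, 13, 8).
Start: lcm = T0 = 16
Fold in T1=15: gcd(16, 15) = 1; lcm(16, 15) = 16 * 15 / 1 = 240 / 1 = 240
Fold in T2=13: gcd(240, 13) = 1; lcm(240, 13) = 240 * 13 / 1 = 3120 / 1 = 3120
Fold in T3=8: gcd(3120, 8) = 8; lcm(3120, 8) = 3120 * 8 / 8 = 24960 / 8 = 3120
Full cycle length = 3120

Answer: 3120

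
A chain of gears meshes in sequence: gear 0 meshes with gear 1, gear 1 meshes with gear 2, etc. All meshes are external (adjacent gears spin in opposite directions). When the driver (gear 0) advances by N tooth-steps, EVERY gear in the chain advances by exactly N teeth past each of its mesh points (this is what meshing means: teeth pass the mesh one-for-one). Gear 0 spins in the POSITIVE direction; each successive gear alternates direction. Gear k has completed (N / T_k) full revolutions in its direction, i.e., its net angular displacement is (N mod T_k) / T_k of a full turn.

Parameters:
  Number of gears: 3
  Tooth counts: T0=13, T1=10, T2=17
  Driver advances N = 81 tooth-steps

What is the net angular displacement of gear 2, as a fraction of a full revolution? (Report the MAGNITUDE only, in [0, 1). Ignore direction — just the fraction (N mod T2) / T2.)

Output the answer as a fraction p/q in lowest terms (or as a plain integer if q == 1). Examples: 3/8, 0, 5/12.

Chain of 3 gears, tooth counts: [13, 10, 17]
  gear 0: T0=13, direction=positive, advance = 81 mod 13 = 3 teeth = 3/13 turn
  gear 1: T1=10, direction=negative, advance = 81 mod 10 = 1 teeth = 1/10 turn
  gear 2: T2=17, direction=positive, advance = 81 mod 17 = 13 teeth = 13/17 turn
Gear 2: 81 mod 17 = 13
Fraction = 13 / 17 = 13/17 (gcd(13,17)=1) = 13/17

Answer: 13/17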